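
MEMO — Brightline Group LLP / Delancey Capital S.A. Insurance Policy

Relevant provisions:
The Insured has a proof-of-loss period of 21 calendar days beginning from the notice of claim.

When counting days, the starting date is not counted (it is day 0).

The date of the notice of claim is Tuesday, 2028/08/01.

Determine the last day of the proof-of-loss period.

2028/08/22

The last day of the proof-of-loss period: 21 calendar days after 2028/08/01 is 2028/08/22.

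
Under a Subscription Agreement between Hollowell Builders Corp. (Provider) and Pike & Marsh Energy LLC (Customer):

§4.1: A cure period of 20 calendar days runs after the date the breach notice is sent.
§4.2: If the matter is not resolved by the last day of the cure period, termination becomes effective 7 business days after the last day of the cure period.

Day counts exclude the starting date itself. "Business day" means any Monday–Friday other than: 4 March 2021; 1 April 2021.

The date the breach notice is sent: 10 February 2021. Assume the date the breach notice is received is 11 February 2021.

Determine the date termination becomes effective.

Adding 20 calendar days to 10 February 2021 gives 2 March 2021, which is the last day of the cure period.
From Tuesday, 2 March 2021, 7 business days (Mar 3, Mar 5, Mar 8, Mar 9, Mar 10, Mar 11, Mar 12, skipping weekends and the listed holiday on Mar 4) brings us to Friday, 12 March 2021, which is the date termination becomes effective.

12 March 2021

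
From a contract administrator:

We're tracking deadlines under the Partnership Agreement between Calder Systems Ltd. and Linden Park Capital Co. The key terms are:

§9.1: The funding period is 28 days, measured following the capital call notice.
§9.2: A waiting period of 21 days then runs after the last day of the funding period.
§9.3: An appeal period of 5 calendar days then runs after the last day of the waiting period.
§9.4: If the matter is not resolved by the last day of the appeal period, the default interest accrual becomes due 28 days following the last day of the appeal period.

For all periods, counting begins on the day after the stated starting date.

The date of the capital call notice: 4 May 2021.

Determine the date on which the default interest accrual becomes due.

Adding 28 calendar days to 4 May 2021 gives 1 June 2021, which is the last day of the funding period.
Adding 21 calendar days to 1 June 2021 gives 22 June 2021, which is the last day of the waiting period.
The last day of the appeal period: 22 June 2021 + 5 days = 27 June 2021.
Adding 28 calendar days to 27 June 2021 gives 25 July 2021, which is the date on which the default interest accrual becomes due.

25 July 2021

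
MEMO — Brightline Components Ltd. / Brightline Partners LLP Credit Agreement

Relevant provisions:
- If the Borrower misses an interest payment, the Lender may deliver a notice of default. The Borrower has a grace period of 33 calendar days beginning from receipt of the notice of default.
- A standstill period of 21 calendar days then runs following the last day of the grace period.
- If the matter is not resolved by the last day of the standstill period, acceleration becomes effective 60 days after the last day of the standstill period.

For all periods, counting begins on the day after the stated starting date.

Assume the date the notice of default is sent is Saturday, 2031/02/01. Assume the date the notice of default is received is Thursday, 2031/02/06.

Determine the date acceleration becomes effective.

2031/05/31

The last day of the grace period: 2031/02/06 + 33 days = 2031/03/11.
The last day of the standstill period: 2031/03/11 + 21 days = 2031/04/01.
The date acceleration becomes effective: 2031/04/01 + 60 days = 2031/05/31.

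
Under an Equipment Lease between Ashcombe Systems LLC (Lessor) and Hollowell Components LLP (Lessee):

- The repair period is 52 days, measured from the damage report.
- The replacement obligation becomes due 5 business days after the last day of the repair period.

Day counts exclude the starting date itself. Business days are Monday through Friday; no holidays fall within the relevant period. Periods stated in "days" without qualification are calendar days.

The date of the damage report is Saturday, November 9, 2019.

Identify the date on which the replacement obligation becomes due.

The last day of the repair period: 52 calendar days after November 9, 2019 is December 31, 2019.
The date on which the replacement obligation becomes due: counting 5 business days from Tuesday, December 31, 2019 (Jan 1, Jan 2, Jan 3, Jan 6, Jan 7, skipping weekends) reaches Tuesday, January 7, 2020.

January 7, 2020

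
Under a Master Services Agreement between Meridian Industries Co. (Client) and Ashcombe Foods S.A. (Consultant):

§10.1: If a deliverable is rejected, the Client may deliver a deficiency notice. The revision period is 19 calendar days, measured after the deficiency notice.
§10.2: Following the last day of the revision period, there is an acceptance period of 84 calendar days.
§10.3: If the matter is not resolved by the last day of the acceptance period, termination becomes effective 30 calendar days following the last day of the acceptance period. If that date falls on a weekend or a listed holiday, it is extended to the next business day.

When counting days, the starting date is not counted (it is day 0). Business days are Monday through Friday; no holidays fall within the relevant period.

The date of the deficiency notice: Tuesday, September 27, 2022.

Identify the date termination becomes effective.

February 7, 2023

The last day of the revision period: September 27, 2022 + 19 days = October 16, 2022.
Adding 84 calendar days to October 16, 2022 gives January 8, 2023, which is the last day of the acceptance period.
The date termination becomes effective: January 8, 2023 + 30 days = February 7, 2023. February 7, 2023 is a Tuesday, so no roll-forward applies.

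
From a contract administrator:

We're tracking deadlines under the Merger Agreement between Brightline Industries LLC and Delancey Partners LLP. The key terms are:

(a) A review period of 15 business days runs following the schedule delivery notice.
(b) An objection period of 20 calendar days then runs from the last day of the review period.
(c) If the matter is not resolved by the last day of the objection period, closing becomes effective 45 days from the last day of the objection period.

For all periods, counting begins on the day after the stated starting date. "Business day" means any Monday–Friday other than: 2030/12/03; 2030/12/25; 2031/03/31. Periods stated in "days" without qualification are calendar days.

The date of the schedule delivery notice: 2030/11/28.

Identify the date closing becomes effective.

2031/02/23

The last day of the review period: counting 15 business days from Thursday, 2030/11/28 (Nov 29, Dec 2, Dec 4, Dec 5, …, Dec 18, Dec 19, Dec 20, skipping weekends and the listed holiday on Dec 3) reaches Friday, 2030/12/20.
The last day of the objection period: 20 calendar days after 2030/12/20 is 2031/01/09.
Adding 45 calendar days to 2031/01/09 gives 2031/02/23, which is the date closing becomes effective.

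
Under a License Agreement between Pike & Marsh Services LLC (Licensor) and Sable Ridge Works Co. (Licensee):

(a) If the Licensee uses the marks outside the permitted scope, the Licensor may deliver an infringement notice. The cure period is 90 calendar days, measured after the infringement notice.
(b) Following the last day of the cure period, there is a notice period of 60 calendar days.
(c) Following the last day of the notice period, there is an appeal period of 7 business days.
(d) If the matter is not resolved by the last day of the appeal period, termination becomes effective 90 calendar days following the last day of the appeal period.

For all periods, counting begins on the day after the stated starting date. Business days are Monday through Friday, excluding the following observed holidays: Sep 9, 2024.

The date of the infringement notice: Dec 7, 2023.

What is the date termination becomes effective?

Aug 12, 2024

The last day of the cure period: Dec 7, 2023 + 90 days = Mar 6, 2024.
The last day of the notice period: Mar 6, 2024 + 60 days = May 5, 2024.
The last day of the appeal period: counting 7 business days from Sunday, May 5, 2024 (May 6, May 7, May 8, May 9, May 10, May 13, May 14, skipping weekends) reaches Tuesday, May 14, 2024.
Adding 90 calendar days to May 14, 2024 gives Aug 12, 2024, which is the date termination becomes effective.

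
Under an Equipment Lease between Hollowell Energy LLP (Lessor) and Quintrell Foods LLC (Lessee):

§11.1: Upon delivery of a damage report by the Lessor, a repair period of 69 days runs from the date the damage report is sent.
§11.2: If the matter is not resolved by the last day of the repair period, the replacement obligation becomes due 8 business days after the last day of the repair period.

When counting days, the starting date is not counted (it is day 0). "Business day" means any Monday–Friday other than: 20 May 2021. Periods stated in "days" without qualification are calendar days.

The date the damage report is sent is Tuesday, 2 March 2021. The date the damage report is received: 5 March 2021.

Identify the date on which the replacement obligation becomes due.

21 May 2021

The last day of the repair period: 69 calendar days after 2 March 2021 is 10 May 2021.
From Monday, 10 May 2021, 8 business days (May 11, May 12, May 13, May 14, May 17, May 18, May 19, May 21, skipping weekends and the listed holiday on May 20) brings us to Friday, 21 May 2021, which is the date on which the replacement obligation becomes due.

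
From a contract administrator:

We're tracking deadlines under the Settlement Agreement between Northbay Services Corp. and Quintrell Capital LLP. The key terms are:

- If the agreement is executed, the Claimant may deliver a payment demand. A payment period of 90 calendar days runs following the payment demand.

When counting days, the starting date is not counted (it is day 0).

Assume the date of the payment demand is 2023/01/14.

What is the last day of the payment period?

The last day of the payment period: 2023/01/14 + 90 days = 2023/04/14.

2023/04/14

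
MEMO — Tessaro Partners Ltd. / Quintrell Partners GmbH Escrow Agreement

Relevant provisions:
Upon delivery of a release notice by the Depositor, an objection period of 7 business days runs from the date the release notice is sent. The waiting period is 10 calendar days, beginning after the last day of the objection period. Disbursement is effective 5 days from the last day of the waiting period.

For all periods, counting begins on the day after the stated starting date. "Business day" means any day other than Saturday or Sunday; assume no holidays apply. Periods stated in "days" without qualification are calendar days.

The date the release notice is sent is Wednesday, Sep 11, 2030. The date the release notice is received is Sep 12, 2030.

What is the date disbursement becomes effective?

Oct 5, 2030

The last day of the objection period: 7 business days after Wednesday, Sep 11, 2030, skipping weekends — Sep 12, Sep 13, Sep 16, Sep 17, Sep 18, Sep 19, Sep 20 — lands on Friday, Sep 20, 2030.
The last day of the waiting period: Sep 20, 2030 + 10 days = Sep 30, 2030.
The date disbursement becomes effective: Sep 30, 2030 + 5 days = Oct 5, 2030.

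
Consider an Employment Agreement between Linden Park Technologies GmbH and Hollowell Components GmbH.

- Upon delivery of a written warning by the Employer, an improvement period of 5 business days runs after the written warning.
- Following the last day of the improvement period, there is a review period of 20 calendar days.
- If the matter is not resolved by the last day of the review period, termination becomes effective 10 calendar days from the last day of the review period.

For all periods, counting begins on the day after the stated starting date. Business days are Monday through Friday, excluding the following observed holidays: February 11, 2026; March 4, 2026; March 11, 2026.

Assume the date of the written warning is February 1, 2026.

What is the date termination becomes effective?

March 8, 2026

From Sunday, February 1, 2026, 5 business days (Feb 2, Feb 3, Feb 4, Feb 5, Feb 6, skipping weekends) brings us to Friday, February 6, 2026, which is the last day of the improvement period.
Adding 20 calendar days to February 6, 2026 gives February 26, 2026, which is the last day of the review period.
The date termination becomes effective: February 26, 2026 + 10 days = March 8, 2026.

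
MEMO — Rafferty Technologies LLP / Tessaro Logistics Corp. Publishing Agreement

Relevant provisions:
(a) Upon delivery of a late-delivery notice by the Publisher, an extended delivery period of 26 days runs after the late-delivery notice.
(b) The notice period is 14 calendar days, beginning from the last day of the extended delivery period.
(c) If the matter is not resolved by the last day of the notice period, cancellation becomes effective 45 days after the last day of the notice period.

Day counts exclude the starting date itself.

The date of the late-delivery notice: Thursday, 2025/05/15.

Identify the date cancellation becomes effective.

2025/08/08

The last day of the extended delivery period: 2025/05/15 + 26 days = 2025/06/10.
The last day of the notice period: 14 calendar days after 2025/06/10 is 2025/06/24.
The date cancellation becomes effective: 45 calendar days after 2025/06/24 is 2025/08/08.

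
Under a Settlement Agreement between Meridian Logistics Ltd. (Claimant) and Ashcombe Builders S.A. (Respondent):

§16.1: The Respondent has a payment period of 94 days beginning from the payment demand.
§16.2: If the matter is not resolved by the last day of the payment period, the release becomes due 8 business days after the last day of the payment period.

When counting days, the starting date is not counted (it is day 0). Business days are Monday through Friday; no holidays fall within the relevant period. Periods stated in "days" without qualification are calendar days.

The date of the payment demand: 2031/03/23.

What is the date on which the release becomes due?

2031/07/07

The last day of the payment period: 94 calendar days after 2031/03/23 is 2031/06/25.
From Wednesday, 2031/06/25, 8 business days (Jun 26, Jun 27, Jun 30, Jul 1, Jul 2, Jul 3, Jul 4, Jul 7, skipping weekends) brings us to Monday, 2031/07/07, which is the date on which the release becomes due.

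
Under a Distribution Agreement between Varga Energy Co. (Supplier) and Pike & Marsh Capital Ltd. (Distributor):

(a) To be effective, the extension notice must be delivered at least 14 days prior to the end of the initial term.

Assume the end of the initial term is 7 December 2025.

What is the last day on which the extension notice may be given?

23 November 2025

Counting back 14 calendar days from 7 December 2025 gives 23 November 2025.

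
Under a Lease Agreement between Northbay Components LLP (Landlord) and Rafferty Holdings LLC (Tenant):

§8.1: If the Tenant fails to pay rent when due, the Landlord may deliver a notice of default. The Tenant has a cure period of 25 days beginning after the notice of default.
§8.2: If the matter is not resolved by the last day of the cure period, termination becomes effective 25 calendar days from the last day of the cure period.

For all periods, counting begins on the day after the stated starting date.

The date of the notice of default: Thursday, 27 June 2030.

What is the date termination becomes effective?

16 August 2030

The last day of the cure period: 25 calendar days after 27 June 2030 is 22 July 2030.
The date termination becomes effective: 22 July 2030 + 25 days = 16 August 2030.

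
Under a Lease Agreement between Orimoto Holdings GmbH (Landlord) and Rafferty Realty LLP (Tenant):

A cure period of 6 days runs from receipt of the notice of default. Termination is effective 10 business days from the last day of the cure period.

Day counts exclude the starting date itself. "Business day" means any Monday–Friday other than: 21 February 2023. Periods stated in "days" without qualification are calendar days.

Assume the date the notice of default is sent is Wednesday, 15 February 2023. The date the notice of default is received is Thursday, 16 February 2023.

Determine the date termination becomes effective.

8 March 2023

Adding 6 calendar days to 16 February 2023 gives 22 February 2023, which is the last day of the cure period.
From Wednesday, 22 February 2023, 10 business days (Feb 23, Feb 24, Feb 27, Feb 28, Mar 1, Mar 2, Mar 3, Mar 6, Mar 7, Mar 8, skipping weekends) brings us to Wednesday, 8 March 2023, which is the date termination becomes effective.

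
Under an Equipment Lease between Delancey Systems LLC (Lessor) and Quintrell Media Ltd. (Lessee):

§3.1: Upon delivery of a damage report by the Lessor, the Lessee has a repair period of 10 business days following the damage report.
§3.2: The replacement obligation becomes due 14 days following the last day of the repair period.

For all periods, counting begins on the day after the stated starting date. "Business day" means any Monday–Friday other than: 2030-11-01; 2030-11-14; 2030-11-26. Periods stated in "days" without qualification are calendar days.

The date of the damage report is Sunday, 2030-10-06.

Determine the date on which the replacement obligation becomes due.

From Sunday, 2030-10-06, 10 business days (Oct 7, Oct 8, Oct 9, Oct 10, Oct 11, Oct 14, Oct 15, Oct 16, Oct 17, Oct 18, skipping weekends) brings us to Friday, 2030-10-18, which is the last day of the repair period.
The date on which the replacement obligation becomes due: 14 calendar days after 2030-10-18 is 2030-11-01.

2030-11-01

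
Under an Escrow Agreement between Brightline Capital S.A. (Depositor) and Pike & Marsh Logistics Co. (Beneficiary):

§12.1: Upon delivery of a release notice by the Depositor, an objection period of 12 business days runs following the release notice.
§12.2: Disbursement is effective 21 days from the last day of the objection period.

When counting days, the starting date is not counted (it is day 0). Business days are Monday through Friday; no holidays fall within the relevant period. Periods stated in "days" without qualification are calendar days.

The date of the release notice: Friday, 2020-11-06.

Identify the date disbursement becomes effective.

2020-12-15

The last day of the objection period: counting 12 business days from Friday, 2020-11-06 (Nov 9, Nov 10, Nov 11, Nov 12, …, Nov 20, Nov 23, Nov 24, skipping weekends) reaches Tuesday, 2020-11-24.
Adding 21 calendar days to 2020-11-24 gives 2020-12-15, which is the date disbursement becomes effective.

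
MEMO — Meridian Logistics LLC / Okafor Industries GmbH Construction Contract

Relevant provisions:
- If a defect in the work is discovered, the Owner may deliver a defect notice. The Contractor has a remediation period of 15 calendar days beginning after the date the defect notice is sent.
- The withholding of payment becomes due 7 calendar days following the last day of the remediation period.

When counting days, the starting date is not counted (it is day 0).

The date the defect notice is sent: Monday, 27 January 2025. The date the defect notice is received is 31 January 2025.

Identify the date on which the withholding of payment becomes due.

The last day of the remediation period: 27 January 2025 + 15 days = 11 February 2025.
The date on which the withholding of payment becomes due: 7 calendar days after 11 February 2025 is 18 February 2025.

18 February 2025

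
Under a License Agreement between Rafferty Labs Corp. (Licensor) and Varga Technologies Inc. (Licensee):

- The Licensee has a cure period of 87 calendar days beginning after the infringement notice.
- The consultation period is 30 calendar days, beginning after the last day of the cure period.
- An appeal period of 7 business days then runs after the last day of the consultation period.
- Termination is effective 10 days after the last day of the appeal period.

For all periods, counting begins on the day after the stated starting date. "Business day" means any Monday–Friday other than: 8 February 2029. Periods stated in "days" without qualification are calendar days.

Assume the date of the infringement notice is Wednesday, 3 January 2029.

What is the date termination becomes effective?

Adding 87 calendar days to 3 January 2029 gives 31 March 2029, which is the last day of the cure period.
The last day of the consultation period: 31 March 2029 + 30 days = 30 April 2029.
The last day of the appeal period: counting 7 business days from Monday, 30 April 2029 (May 1, May 2, May 3, May 4, May 7, May 8, May 9, skipping weekends) reaches Wednesday, 9 May 2029.
The date termination becomes effective: 10 calendar days after 9 May 2029 is 19 May 2029.

19 May 2029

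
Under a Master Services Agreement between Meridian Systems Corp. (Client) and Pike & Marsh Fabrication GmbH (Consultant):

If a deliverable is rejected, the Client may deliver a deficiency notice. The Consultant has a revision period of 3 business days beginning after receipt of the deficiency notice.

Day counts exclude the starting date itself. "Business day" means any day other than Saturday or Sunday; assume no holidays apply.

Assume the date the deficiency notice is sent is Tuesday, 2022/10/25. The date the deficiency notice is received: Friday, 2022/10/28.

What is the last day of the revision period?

2022/11/02

From Friday, 2022/10/28, 3 business days (Oct 31, Nov 1, Nov 2, skipping weekends) brings us to Wednesday, 2022/11/02, which is the last day of the revision period.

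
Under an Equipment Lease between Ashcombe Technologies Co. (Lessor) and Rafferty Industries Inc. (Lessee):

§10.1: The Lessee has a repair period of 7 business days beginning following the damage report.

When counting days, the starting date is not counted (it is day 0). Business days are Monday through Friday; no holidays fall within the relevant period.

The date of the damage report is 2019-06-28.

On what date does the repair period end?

2019-07-09

From Friday, 2019-06-28, 7 business days (Jul 1, Jul 2, Jul 3, Jul 4, Jul 5, Jul 8, Jul 9, skipping weekends) brings us to Tuesday, 2019-07-09, which is the last day of the repair period.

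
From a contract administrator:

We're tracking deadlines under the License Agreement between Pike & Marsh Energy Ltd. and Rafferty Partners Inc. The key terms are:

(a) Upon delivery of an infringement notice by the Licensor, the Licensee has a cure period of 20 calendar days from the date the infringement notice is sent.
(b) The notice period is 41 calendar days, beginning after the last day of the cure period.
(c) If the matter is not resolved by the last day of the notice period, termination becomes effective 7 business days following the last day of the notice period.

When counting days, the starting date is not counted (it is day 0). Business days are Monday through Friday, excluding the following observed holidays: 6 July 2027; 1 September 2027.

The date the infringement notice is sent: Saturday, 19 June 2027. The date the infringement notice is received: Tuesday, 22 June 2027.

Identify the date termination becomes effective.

30 August 2027

The last day of the cure period: 20 calendar days after 19 June 2027 is 9 July 2027.
The last day of the notice period: 41 calendar days after 9 July 2027 is 19 August 2027.
The date termination becomes effective: 7 business days after Thursday, 19 August 2027, skipping weekends — Aug 20, Aug 23, Aug 24, Aug 25, Aug 26, Aug 27, Aug 30 — lands on Monday, 30 August 2027.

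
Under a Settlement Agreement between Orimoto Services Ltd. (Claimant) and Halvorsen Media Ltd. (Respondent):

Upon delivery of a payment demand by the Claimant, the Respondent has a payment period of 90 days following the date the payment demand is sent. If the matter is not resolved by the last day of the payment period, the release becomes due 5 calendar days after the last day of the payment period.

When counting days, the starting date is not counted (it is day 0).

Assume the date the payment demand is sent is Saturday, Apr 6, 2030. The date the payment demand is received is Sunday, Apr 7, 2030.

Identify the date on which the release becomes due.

Jul 10, 2030

The last day of the payment period: Apr 6, 2030 + 90 days = Jul 5, 2030.
Adding 5 calendar days to Jul 5, 2030 gives Jul 10, 2030, which is the date on which the release becomes due.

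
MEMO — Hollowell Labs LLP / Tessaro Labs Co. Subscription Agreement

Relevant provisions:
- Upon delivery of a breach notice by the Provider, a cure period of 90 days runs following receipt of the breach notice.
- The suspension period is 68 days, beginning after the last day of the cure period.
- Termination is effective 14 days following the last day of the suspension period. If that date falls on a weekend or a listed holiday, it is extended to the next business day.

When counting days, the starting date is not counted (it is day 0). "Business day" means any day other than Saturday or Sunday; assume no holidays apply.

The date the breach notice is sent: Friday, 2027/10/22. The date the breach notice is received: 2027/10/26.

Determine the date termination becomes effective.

Adding 90 calendar days to 2027/10/26 gives 2028/01/24, which is the last day of the cure period.
The last day of the suspension period: 68 calendar days after 2028/01/24 is 2028/04/01.
The date termination becomes effective: 2028/04/01 + 14 days = 2028/04/15. That falls on a Saturday, so it rolls to the next business day, Monday, 2028/04/17.

2028/04/17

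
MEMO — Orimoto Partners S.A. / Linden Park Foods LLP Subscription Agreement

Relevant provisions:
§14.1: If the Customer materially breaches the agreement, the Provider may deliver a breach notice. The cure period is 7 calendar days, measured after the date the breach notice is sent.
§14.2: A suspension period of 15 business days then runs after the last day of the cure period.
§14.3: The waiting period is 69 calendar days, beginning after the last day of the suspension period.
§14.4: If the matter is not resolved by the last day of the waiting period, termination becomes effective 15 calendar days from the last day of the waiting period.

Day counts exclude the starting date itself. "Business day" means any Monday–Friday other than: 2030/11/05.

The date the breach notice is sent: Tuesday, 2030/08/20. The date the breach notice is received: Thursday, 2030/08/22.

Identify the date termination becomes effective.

2030/12/10

Adding 7 calendar days to 2030/08/20 gives 2030/08/27, which is the last day of the cure period.
The last day of the suspension period: 15 business days after Tuesday, 2030/08/27, skipping weekends — Aug 28, Aug 29, Aug 30, Sep 2, …, Sep 13, Sep 16, Sep 17 — lands on Tuesday, 2030/09/17.
The last day of the waiting period: 69 calendar days after 2030/09/17 is 2030/11/25.
The date termination becomes effective: 15 calendar days after 2030/11/25 is 2030/12/10.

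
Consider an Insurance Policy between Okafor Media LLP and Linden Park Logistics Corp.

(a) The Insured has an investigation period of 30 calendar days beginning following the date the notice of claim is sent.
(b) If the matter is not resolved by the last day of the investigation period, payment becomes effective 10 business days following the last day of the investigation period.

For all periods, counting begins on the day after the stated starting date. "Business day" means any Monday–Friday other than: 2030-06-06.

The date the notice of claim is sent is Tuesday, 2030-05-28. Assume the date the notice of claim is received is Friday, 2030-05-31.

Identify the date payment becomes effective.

2030-07-11

The last day of the investigation period: 30 calendar days after 2030-05-28 is 2030-06-27.
From Thursday, 2030-06-27, 10 business days (Jun 28, Jul 1, Jul 2, Jul 3, Jul 4, Jul 5, Jul 8, Jul 9, Jul 10, Jul 11, skipping weekends) brings us to Thursday, 2030-07-11, which is the date payment becomes effective.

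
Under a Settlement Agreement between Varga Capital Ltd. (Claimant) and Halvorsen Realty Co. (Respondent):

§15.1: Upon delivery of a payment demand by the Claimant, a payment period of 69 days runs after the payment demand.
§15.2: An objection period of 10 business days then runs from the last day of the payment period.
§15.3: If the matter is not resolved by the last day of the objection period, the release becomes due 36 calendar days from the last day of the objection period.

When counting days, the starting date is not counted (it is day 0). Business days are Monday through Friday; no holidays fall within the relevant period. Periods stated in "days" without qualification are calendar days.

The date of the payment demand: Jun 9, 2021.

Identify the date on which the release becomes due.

The last day of the payment period: Jun 9, 2021 + 69 days = Aug 17, 2021.
From Tuesday, Aug 17, 2021, 10 business days (Aug 18, Aug 19, Aug 20, Aug 23, Aug 24, Aug 25, Aug 26, Aug 27, Aug 30, Aug 31, skipping weekends) brings us to Tuesday, Aug 31, 2021, which is the last day of the objection period.
Adding 36 calendar days to Aug 31, 2021 gives Oct 6, 2021, which is the date on which the release becomes due.

Oct 6, 2021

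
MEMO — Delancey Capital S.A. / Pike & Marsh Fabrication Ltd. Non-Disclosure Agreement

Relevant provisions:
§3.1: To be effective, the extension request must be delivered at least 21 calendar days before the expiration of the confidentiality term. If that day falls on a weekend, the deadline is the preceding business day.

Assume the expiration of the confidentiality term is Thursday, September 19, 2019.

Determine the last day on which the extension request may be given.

Counting back 21 calendar days from September 19, 2019 gives August 29, 2019. That is a Thursday, so no adjustment is needed.

August 29, 2019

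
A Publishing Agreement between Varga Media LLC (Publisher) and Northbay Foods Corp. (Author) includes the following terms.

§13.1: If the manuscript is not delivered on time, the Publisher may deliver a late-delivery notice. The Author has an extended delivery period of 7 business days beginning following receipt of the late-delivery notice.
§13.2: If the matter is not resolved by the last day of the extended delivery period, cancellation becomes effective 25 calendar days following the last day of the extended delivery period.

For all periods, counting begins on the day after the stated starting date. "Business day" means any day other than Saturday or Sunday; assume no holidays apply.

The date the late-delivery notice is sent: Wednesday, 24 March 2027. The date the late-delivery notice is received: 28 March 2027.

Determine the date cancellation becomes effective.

1 May 2027

From Sunday, 28 March 2027, 7 business days (Mar 29, Mar 30, Mar 31, Apr 1, Apr 2, Apr 5, Apr 6, skipping weekends) brings us to Tuesday, 6 April 2027, which is the last day of the extended delivery period.
Adding 25 calendar days to 6 April 2027 gives 1 May 2027, which is the date cancellation becomes effective.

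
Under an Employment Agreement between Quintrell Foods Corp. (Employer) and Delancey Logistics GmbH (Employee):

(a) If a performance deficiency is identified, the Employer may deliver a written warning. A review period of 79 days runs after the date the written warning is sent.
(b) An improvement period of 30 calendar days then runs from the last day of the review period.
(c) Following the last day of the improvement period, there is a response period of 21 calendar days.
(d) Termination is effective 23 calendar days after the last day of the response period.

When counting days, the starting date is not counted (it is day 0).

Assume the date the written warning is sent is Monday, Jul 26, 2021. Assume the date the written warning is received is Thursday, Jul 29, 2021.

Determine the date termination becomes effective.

The last day of the review period: Jul 26, 2021 + 79 days = Oct 13, 2021.
The last day of the improvement period: Oct 13, 2021 + 30 days = Nov 12, 2021.
Adding 21 calendar days to Nov 12, 2021 gives Dec 3, 2021, which is the last day of the response period.
Adding 23 calendar days to Dec 3, 2021 gives Dec 26, 2021, which is the date termination becomes effective.

Dec 26, 2021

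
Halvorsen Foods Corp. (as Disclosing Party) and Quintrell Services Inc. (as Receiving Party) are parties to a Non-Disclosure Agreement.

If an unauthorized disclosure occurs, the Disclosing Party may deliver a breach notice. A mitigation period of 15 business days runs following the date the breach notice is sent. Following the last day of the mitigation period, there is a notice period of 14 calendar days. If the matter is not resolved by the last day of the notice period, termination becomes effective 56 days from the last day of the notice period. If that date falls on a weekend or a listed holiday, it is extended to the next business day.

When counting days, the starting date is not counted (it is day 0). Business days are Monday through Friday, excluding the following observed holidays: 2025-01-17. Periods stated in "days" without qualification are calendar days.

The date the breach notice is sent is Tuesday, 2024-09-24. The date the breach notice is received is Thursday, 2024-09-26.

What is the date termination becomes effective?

2024-12-24

From Tuesday, 2024-09-24, 15 business days (Sep 25, Sep 26, Sep 27, Sep 30, …, Oct 11, Oct 14, Oct 15, skipping weekends) brings us to Tuesday, 2024-10-15, which is the last day of the mitigation period.
The last day of the notice period: 2024-10-15 + 14 days = 2024-10-29.
Adding 56 calendar days to 2024-10-29 gives 2024-12-24, which is the date termination becomes effective. 2024-12-24 is a Tuesday and is not a listed holiday, so no roll-forward applies.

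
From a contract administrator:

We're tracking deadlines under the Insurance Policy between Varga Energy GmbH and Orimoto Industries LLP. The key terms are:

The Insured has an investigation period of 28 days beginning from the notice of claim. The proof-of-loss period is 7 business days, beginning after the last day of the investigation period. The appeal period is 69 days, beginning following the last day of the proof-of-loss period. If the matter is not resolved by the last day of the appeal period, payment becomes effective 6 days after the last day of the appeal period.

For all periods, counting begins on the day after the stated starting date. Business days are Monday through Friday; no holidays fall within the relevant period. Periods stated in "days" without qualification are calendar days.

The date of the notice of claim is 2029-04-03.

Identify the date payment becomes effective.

2029-07-24

The last day of the investigation period: 28 calendar days after 2029-04-03 is 2029-05-01.
From Tuesday, 2029-05-01, 7 business days (May 2, May 3, May 4, May 7, May 8, May 9, May 10, skipping weekends) brings us to Thursday, 2029-05-10, which is the last day of the proof-of-loss period.
The last day of the appeal period: 69 calendar days after 2029-05-10 is 2029-07-18.
The date payment becomes effective: 2029-07-18 + 6 days = 2029-07-24.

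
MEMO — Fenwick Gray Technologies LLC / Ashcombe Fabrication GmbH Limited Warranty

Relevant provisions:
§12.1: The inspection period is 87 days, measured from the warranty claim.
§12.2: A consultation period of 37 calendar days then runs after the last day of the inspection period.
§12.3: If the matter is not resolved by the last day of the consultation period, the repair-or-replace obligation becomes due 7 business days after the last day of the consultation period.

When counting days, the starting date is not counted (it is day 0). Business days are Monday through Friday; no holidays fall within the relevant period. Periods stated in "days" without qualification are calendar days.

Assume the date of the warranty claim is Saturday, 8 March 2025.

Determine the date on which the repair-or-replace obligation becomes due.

21 July 2025

The last day of the inspection period: 87 calendar days after 8 March 2025 is 3 June 2025.
The last day of the consultation period: 37 calendar days after 3 June 2025 is 10 July 2025.
The date on which the repair-or-replace obligation becomes due: 7 business days after Thursday, 10 July 2025, skipping weekends — Jul 11, Jul 14, Jul 15, Jul 16, Jul 17, Jul 18, Jul 21 — lands on Monday, 21 July 2025.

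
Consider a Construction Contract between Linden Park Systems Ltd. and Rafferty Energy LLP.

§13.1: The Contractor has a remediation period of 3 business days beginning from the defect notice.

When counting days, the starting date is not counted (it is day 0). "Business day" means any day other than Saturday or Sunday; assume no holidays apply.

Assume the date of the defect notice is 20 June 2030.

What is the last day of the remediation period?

From Thursday, 20 June 2030, 3 business days (Jun 21, Jun 24, Jun 25, skipping weekends) brings us to Tuesday, 25 June 2030, which is the last day of the remediation period.

25 June 2030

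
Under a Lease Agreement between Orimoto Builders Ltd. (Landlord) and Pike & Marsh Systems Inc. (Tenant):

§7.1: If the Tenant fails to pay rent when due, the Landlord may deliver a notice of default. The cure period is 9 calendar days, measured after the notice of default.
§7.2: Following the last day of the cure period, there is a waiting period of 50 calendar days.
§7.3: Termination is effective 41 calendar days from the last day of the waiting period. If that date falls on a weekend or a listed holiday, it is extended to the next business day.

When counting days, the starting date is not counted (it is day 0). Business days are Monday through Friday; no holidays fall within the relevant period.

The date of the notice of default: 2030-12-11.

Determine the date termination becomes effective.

Adding 9 calendar days to 2030-12-11 gives 2030-12-20, which is the last day of the cure period.
The last day of the waiting period: 2030-12-20 + 50 days = 2031-02-08.
The date termination becomes effective: 41 calendar days after 2031-02-08 is 2031-03-21. 2031-03-21 is a Friday, so no roll-forward applies.

2031-03-21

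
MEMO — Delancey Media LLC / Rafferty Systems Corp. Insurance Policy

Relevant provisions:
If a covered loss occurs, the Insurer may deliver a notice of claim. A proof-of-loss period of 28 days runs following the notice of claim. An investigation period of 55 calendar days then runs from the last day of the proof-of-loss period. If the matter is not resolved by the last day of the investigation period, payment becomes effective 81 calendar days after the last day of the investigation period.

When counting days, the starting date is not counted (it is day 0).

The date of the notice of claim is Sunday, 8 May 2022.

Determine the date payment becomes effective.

19 October 2022

The last day of the proof-of-loss period: 8 May 2022 + 28 days = 5 June 2022.
The last day of the investigation period: 55 calendar days after 5 June 2022 is 30 July 2022.
The date payment becomes effective: 81 calendar days after 30 July 2022 is 19 October 2022.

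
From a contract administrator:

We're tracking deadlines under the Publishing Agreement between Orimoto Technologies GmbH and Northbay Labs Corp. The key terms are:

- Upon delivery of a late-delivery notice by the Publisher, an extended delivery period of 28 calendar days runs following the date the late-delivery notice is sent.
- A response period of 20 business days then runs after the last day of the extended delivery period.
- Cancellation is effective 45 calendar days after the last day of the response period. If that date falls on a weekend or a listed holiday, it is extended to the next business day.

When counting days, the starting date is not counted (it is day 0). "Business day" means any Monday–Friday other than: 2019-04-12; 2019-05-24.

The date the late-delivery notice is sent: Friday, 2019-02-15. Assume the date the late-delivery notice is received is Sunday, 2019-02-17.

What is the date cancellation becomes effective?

2019-05-30

The last day of the extended delivery period: 28 calendar days after 2019-02-15 is 2019-03-15.
The last day of the response period: 20 business days after Friday, 2019-03-15, skipping weekends and the listed holiday on Apr 12 — Mar 18, Mar 19, Mar 20, Mar 21, …, Apr 10, Apr 11, Apr 15 — lands on Monday, 2019-04-15.
The date cancellation becomes effective: 2019-04-15 + 45 days = 2019-05-30. 2019-05-30 is a Thursday and is not a listed holiday, so no roll-forward applies.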